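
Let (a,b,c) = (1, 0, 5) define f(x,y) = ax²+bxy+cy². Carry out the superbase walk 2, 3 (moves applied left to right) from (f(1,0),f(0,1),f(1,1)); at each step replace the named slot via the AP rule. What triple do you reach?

start (1,5,6) = (f(1,0),f(0,1),f(1,1))
replace slot 2: 2·(1+6) − 5 = 9 → (1,9,6)
replace slot 3: 2·(1+9) − 6 = 14 → (1,9,14)

1,9,14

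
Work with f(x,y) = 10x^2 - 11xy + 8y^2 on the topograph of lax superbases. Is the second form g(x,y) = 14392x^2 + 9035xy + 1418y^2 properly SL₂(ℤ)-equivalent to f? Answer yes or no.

D₁ = -199, D₂ = -199
f: translate: b→9 (≡-11 mod 20), so (10,-11,8)→(10,9,7)
f: flip: (10,9,7)→(7,-9,10)
f: translate: b→5 (≡-9 mod 14), so (7,-9,10)→(7,5,8)
f: reduced (well bottom): (7,5,8) with a≤c, −a<b≤a
g: flip: (14392,9035,1418)→(1418,-9035,14392)
g: translate: b→-527 (≡-9035 mod 2836), so (1418,-9035,14392)→(1418,-527,49)
g: flip: (1418,-527,49)→(49,527,1418)
g: translate: b→37 (≡527 mod 98), so (49,527,1418)→(49,37,8)
g: flip: (49,37,8)→(8,-37,49)
g: translate: b→-5 (≡-37 mod 16), so (8,-37,49)→(8,-5,7)
g: flip: (8,-5,7)→(7,5,8)
g: reduced (well bottom): (7,5,8) with a≤c, −a<b≤a
reduced forms (7, 5, 8) vs (7, 5, 8) ⇒ equivalent

yes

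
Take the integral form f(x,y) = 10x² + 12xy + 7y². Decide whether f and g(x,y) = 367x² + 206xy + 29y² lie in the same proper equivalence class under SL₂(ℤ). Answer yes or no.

D₁ = -136, D₂ = -136
f: translate: b→-8 (≡12 mod 20), so (10,12,7)→(10,-8,5)
f: flip: (10,-8,5)→(5,8,10)
f: translate: b→-2 (≡8 mod 10), so (5,8,10)→(5,-2,7)
f: reduced (well bottom): (5,-2,7) with a≤c, −a<b≤a
g: flip: (367,206,29)→(29,-206,367)
g: translate: b→26 (≡-206 mod 58), so (29,-206,367)→(29,26,7)
g: flip: (29,26,7)→(7,-26,29)
g: translate: b→2 (≡-26 mod 14), so (7,-26,29)→(7,2,5)
g: flip: (7,2,5)→(5,-2,7)
g: reduced (well bottom): (5,-2,7) with a≤c, −a<b≤a
reduced forms (5, -2, 7) vs (5, -2, 7) ⇒ equivalent

yes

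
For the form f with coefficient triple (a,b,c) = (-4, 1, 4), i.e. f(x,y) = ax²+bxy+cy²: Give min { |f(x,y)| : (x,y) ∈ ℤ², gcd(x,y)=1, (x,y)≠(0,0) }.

river: ρ → (4,7,-1)
river: ρ → (-1,7,4)
river: ρ → (4,1,-4)
river: ρ → (-4,7,1)
river: ρ → (1,7,-4)
river: ρ → (-4,1,4)
closes: descent 0, river 6
min |a| on river = 1

1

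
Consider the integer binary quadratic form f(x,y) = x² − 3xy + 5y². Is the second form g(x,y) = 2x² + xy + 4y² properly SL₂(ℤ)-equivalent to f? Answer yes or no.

D₁ = -11, D₂ = -31
discriminants differ ⇒ not SL₂(ℤ)-equivalent

no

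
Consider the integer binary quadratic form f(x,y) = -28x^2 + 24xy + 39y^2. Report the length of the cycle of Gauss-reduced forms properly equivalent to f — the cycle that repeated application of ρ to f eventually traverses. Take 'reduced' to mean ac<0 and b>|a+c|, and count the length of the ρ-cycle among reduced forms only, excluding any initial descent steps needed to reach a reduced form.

D = 4944, ⌊√D⌋ = 70
river: ρ → (39,54,-13)
river: ρ → (-13,50,47)
river: ρ → (47,44,-16)
river: ρ → (-16,52,35)
river: ρ → (35,18,-33)
river: ρ → (-33,48,20)
river: ρ → (20,32,-49)
river: ρ → (-49,66,3)
river: ρ → (3,66,-49)
river: ρ → (-49,32,20)
river: ρ → (20,48,-33)
river: ρ → (-33,18,35)
river: ρ → (35,52,-16)
river: ρ → (-16,44,47)
river: ρ → (47,50,-13)
river: ρ → (-13,54,39)
river: ρ → (39,24,-28)
river: ρ → (-28,32,35)
river: ρ → (35,38,-25)
river: ρ → (-25,62,11)
river: ρ → (11,70,-1)
river: ρ → (-1,70,11)
river: ρ → (11,62,-25)
river: ρ → (-25,38,35)
river: ρ → (35,32,-28)
river: ρ → (-28,24,39)
ρ-cycle length = 26 (tail of 0 descent steps not counted)

26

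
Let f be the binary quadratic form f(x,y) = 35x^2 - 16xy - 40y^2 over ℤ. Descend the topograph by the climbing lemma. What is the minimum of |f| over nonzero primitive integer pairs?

descent: ρ → (-40,16,35)  [lands on river]
river: ρ → (35,54,-21)
river: ρ → (-21,72,8)
river: ρ → (8,72,-21)
river: ρ → (-21,54,35)
river: ρ → (35,16,-40)
river: ρ → (-40,64,11)
river: ρ → (11,68,-28)
river: ρ → (-28,44,35)
river: ρ → (35,26,-37)
river: ρ → (-37,48,24)
river: ρ → (24,48,-37)
river: ρ → (-37,26,35)
river: ρ → (35,44,-28)
river: ρ → (-28,68,11)
river: ρ → (11,64,-40)
closes: descent 1, river 16
min |a| on river = 8

8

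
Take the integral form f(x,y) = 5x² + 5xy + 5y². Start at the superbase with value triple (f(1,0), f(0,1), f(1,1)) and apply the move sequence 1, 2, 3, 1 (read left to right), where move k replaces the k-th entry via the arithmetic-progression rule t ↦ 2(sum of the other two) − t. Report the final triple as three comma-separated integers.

start (5,5,15) = (f(1,0),f(0,1),f(1,1))
replace slot 1: 2·(5+15) − 5 = 35 → (35,5,15)
replace slot 2: 2·(35+15) − 5 = 95 → (35,95,15)
replace slot 3: 2·(35+95) − 15 = 245 → (35,95,245)
replace slot 1: 2·(95+245) − 35 = 645 → (645,95,245)

645,95,245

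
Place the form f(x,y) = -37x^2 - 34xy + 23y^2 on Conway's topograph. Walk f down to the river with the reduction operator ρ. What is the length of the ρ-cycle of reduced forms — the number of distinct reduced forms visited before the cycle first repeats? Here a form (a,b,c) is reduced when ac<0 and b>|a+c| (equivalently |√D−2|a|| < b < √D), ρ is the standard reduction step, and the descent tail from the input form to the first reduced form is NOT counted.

D = 4560, ⌊√D⌋ = 67
descent: ρ → (23,34,-37)  [lands on river]
river: ρ → (-37,40,20)
river: ρ → (20,40,-37)
river: ρ → (-37,34,23)
river: ρ → (23,58,-13)
river: ρ → (-13,46,47)
river: ρ → (47,48,-12)
river: ρ → (-12,48,47)
river: ρ → (47,46,-13)
river: ρ → (-13,58,23)
ρ-cycle length = 10 (tail of 1 descent step not counted)

10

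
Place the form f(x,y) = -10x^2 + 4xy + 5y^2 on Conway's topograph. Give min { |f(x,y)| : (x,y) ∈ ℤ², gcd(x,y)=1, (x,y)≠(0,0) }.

descent: ρ → (5,6,-9)  [lands on river]
river: ρ → (-9,12,2)
river: ρ → (2,12,-9)
river: ρ → (-9,6,5)
river: ρ → (5,14,-1)
river: ρ → (-1,14,5)
closes: descent 1, river 6
min |a| on river = 1

1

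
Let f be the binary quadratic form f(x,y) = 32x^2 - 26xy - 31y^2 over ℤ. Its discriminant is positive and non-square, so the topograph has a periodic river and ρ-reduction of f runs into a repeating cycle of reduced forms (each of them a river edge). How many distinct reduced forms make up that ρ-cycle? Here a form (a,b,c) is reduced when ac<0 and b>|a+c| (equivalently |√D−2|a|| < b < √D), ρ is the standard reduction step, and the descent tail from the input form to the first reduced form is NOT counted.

D = 4644, ⌊√D⌋ = 68
descent: ρ → (-31,26,32)  [lands on river]
river: ρ → (32,38,-25)
river: ρ → (-25,62,8)
river: ρ → (8,66,-9)
river: ρ → (-9,60,29)
river: ρ → (29,56,-13)
river: ρ → (-13,48,45)
river: ρ → (45,42,-16)
river: ρ → (-16,54,27)
river: ρ → (27,54,-16)
river: ρ → (-16,42,45)
river: ρ → (45,48,-13)
river: ρ → (-13,56,29)
river: ρ → (29,60,-9)
river: ρ → (-9,66,8)
river: ρ → (8,62,-25)
river: ρ → (-25,38,32)
river: ρ → (32,26,-31)
river: ρ → (-31,36,27)
river: ρ → (27,18,-40)
river: ρ → (-40,62,5)
river: ρ → (5,68,-1)
river: ρ → (-1,68,5)
river: ρ → (5,62,-40)
river: ρ → (-40,18,27)
river: ρ → (27,36,-31)
ρ-cycle length = 26 (tail of 1 descent step not counted)

26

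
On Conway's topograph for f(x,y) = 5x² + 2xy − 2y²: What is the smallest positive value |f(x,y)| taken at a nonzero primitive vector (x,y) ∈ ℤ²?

descent: ρ → (-2,6,1)  [lands on river]
river: ρ → (1,6,-2)
closes: descent 1, river 2
min |a| on river = 1

1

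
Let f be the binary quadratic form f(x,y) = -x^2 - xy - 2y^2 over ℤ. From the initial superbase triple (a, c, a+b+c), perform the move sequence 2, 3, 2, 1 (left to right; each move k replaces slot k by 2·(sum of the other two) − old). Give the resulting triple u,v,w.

start (-1,-2,-4) = (f(1,0),f(0,1),f(1,1))
replace slot 2: 2·((-1)+(-4)) − (-2) = -8 → (-1,-8,-4)
replace slot 3: 2·((-1)+(-8)) − (-4) = -14 → (-1,-8,-14)
replace slot 2: 2·((-1)+(-14)) − (-8) = -22 → (-1,-22,-14)
replace slot 1: 2·((-22)+(-14)) − (-1) = -71 → (-71,-22,-14)

-71,-22,-14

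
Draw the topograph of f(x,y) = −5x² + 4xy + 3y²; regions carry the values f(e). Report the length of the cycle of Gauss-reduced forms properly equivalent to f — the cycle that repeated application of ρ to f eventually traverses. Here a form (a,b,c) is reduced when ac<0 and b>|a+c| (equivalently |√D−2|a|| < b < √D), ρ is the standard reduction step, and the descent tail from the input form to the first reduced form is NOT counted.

D = 76, ⌊√D⌋ = 8
river: ρ → (3,8,-1)
river: ρ → (-1,8,3)
river: ρ → (3,4,-5)
river: ρ → (-5,6,2)
river: ρ → (2,6,-5)
river: ρ → (-5,4,3)
ρ-cycle length = 6 (tail of 0 descent steps not counted)

6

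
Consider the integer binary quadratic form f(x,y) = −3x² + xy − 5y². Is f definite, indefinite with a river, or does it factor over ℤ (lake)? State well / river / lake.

D = b²−4ac = 1² − 4·(-3)·(-5) = -59
D < 0 ⇒ definite ⇒ every region one sign ⇒ single well

well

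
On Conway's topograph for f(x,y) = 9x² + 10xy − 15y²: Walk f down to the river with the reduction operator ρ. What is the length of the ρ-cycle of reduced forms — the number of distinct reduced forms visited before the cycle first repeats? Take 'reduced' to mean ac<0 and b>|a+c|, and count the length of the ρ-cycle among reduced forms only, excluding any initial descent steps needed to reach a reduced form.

D = 640, ⌊√D⌋ = 25
river: ρ → (-15,20,4)
river: ρ → (4,20,-15)
river: ρ → (-15,10,9)
river: ρ → (9,8,-16)
river: ρ → (-16,24,1)
river: ρ → (1,24,-16)
river: ρ → (-16,8,9)
river: ρ → (9,10,-15)
ρ-cycle length = 8 (tail of 0 descent steps not counted)

8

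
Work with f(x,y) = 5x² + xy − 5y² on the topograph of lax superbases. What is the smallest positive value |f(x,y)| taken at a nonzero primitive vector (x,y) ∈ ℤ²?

river: ρ → (-5,9,1)
river: ρ → (1,9,-5)
river: ρ → (-5,1,5)
river: ρ → (5,9,-1)
river: ρ → (-1,9,5)
river: ρ → (5,1,-5)
closes: descent 0, river 6
min |a| on river = 1

1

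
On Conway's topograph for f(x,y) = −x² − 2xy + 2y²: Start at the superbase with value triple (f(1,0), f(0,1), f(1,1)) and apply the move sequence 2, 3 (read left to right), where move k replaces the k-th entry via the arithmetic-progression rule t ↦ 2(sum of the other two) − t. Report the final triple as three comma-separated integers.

start (-1,2,-1) = (f(1,0),f(0,1),f(1,1))
replace slot 2: 2·((-1)+(-1)) − 2 = -6 → (-1,-6,-1)
replace slot 3: 2·((-1)+(-6)) − (-1) = -13 → (-1,-6,-13)

-1,-6,-13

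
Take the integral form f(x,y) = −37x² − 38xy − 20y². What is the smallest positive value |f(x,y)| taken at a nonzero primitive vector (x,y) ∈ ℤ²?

translate: b→-36 (≡38 mod 74), so (37,38,20)→(37,-36,19)
flip: (37,-36,19)→(19,36,37)
translate: b→-2 (≡36 mod 38), so (19,36,37)→(19,-2,20)
reduced (well bottom): (19,-2,20) with a≤c, −a<b≤a
well minimum |f| = |-19| = 19 (negative-definite)

19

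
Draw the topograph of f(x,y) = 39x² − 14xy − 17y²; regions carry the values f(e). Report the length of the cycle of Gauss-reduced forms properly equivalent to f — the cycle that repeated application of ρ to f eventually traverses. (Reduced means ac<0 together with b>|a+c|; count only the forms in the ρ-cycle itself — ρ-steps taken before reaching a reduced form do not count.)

D = 2848, ⌊√D⌋ = 53
descent: ρ → (-17,48,8)  [lands on river]
river: ρ → (8,48,-17)
river: ρ → (-17,20,36)
river: ρ → (36,52,-1)
river: ρ → (-1,52,36)
river: ρ → (36,20,-17)
ρ-cycle length = 6 (tail of 1 descent step not counted)

6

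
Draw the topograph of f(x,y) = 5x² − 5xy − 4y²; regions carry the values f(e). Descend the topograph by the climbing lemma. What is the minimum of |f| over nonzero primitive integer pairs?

descent: ρ → (-4,5,5)  [lands on river]
river: ρ → (5,5,-4)
river: ρ → (-4,3,6)
river: ρ → (6,9,-1)
river: ρ → (-1,9,6)
river: ρ → (6,3,-4)
closes: descent 1, river 6
min |a| on river = 1

1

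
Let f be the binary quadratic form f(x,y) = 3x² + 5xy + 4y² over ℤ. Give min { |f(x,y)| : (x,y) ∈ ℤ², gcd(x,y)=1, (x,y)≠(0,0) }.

translate: b→-1 (≡5 mod 6), so (3,5,4)→(3,-1,2)
flip: (3,-1,2)→(2,1,3)
reduced (well bottom): (2,1,3) with a≤c, −a<b≤a
well minimum = a = 2

2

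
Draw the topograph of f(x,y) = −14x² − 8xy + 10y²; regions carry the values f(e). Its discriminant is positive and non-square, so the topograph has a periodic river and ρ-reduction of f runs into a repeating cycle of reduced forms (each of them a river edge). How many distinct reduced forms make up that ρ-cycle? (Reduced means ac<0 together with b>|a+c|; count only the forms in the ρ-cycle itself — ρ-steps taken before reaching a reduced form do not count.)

D = 624, ⌊√D⌋ = 24
descent: ρ → (10,8,-14)  [lands on river]
river: ρ → (-14,20,4)
river: ρ → (4,20,-14)
river: ρ → (-14,8,10)
river: ρ → (10,12,-12)
river: ρ → (-12,12,10)
ρ-cycle length = 6 (tail of 1 descent step not counted)

6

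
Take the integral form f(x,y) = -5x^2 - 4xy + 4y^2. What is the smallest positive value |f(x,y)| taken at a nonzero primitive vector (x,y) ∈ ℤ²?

descent: ρ → (4,4,-5)  [lands on river]
river: ρ → (-5,6,3)
river: ρ → (3,6,-5)
river: ρ → (-5,4,4)
closes: descent 1, river 4
min |a| on river = 3

3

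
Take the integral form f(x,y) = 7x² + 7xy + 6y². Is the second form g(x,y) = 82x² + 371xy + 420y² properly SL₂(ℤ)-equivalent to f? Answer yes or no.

D₁ = -119, D₂ = -119
f: flip: (7,7,6)→(6,-7,7)
f: translate: b→5 (≡-7 mod 12), so (6,-7,7)→(6,5,6)
f: reduced (well bottom): (6,5,6) with a≤c, −a<b≤a
g: translate: b→43 (≡371 mod 164), so (82,371,420)→(82,43,6)
g: flip: (82,43,6)→(6,-43,82)
g: translate: b→5 (≡-43 mod 12), so (6,-43,82)→(6,5,6)
g: reduced (well bottom): (6,5,6) with a≤c, −a<b≤a
reduced forms (6, 5, 6) vs (6, 5, 6) ⇒ equivalent

yes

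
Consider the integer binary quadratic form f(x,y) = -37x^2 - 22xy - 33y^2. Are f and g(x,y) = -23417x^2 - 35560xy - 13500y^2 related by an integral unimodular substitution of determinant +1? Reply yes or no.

D₁ = -4400, D₂ = -4400
f is negative-definite; reduce −f:
−f: flip: (37,22,33)→(33,-22,37)
−f: reduced (well bottom): (33,-22,37) with a≤c, −a<b≤a
flip sign back: reduced form of f is (-33,22,-37)
g is negative-definite; reduce −g:
−g: translate: b→-11274 (≡35560 mod 46834), so (23417,35560,13500)→(23417,-11274,1357)
−g: flip: (23417,-11274,1357)→(1357,11274,23417)
−g: translate: b→418 (≡11274 mod 2714), so (1357,11274,23417)→(1357,418,33)
−g: flip: (1357,418,33)→(33,-418,1357)
−g: translate: b→-22 (≡-418 mod 66), so (33,-418,1357)→(33,-22,37)
−g: reduced (well bottom): (33,-22,37) with a≤c, −a<b≤a
flip sign back: reduced form of g is (-33,22,-37)
reduced forms (-33, 22, -37) vs (-33, 22, -37) ⇒ equivalent

yes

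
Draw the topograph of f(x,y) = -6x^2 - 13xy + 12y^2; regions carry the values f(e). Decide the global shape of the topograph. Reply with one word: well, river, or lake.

D = b²−4ac = (-13)² − 4·(-6)·12 = 457
D > 0 non-square ⇒ indefinite ⇒ periodic river

river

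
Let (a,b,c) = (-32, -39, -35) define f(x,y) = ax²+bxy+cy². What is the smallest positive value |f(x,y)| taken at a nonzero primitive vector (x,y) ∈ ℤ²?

translate: b→-25 (≡39 mod 64), so (32,39,35)→(32,-25,28)
flip: (32,-25,28)→(28,25,32)
reduced (well bottom): (28,25,32) with a≤c, −a<b≤a
well minimum |f| = |-28| = 28 (negative-definite)

28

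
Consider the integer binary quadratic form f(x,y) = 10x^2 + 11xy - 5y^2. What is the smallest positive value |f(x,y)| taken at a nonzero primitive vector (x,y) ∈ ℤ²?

river: ρ → (-5,9,12)
river: ρ → (12,15,-2)
river: ρ → (-2,17,4)
river: ρ → (4,15,-6)
river: ρ → (-6,9,10)
river: ρ → (10,11,-5)
closes: descent 0, river 6
min |a| on river = 2

2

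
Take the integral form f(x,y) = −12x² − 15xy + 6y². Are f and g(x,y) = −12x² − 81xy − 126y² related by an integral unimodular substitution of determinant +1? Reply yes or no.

D₁ = 513, D₂ = 513
river cycle of f (length 6): (6, 15, -12), (-12, 9, 9), (9, 9, -12), (-12, 15, 6), (6, 21, -3), (-3, 21, 6)
river cycle of g (length 6): (-12, 15, 6), (6, 21, -3), (-3, 21, 6), (6, 15, -12), (-12, 9, 9), (9, 9, -12)
cycles coincide ⇒ equivalent

yes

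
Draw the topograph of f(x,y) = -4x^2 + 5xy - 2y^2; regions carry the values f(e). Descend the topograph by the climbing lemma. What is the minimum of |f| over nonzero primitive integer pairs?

translate: b→3 (≡-5 mod 8), so (4,-5,2)→(4,3,1)
flip: (4,3,1)→(1,-3,4)
translate: b→1 (≡-3 mod 2), so (1,-3,4)→(1,1,2)
reduced (well bottom): (1,1,2) with a≤c, −a<b≤a
well minimum |f| = |-1| = 1 (negative-definite)

1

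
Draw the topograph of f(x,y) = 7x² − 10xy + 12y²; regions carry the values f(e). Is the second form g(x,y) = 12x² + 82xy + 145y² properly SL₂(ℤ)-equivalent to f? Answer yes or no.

D₁ = -236, D₂ = -236
f: translate: b→4 (≡-10 mod 14), so (7,-10,12)→(7,4,9)
f: reduced (well bottom): (7,4,9) with a≤c, −a<b≤a
g: translate: b→10 (≡82 mod 24), so (12,82,145)→(12,10,7)
g: flip: (12,10,7)→(7,-10,12)
g: translate: b→4 (≡-10 mod 14), so (7,-10,12)→(7,4,9)
g: reduced (well bottom): (7,4,9) with a≤c, −a<b≤a
reduced forms (7, 4, 9) vs (7, 4, 9) ⇒ equivalent

yes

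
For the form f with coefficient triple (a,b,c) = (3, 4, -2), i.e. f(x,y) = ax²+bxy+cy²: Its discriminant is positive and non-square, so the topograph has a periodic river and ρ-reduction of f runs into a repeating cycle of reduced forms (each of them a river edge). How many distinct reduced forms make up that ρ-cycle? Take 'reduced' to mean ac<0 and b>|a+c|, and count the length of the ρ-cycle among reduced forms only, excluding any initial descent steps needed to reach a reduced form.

D = 40, ⌊√D⌋ = 6
river: ρ → (-2,4,3)
river: ρ → (3,2,-3)
river: ρ → (-3,4,2)
river: ρ → (2,4,-3)
river: ρ → (-3,2,3)
river: ρ → (3,4,-2)
ρ-cycle length = 6 (tail of 0 descent steps not counted)

6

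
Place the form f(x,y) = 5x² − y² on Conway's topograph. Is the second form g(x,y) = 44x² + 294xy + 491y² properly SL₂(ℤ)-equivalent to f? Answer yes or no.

D₁ = 20, D₂ = 20
river cycle of f (length 2): (-1, 4, 1), (1, 4, -1)
river cycle of g (length 2): (-1, 4, 1), (1, 4, -1)
cycles coincide ⇒ equivalent

yes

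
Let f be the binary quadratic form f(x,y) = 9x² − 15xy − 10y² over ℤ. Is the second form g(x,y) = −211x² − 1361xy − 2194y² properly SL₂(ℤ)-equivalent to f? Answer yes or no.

D₁ = 585, D₂ = 585
river cycle of f (length 12): (-10, 15, 9), (9, 21, -4), (-4, 19, 14), (14, 9, -9), (-9, 9, 14), (14, 19, -4), (-4, 21, 9), (9, 15, -10), (-10, 5, 14), (14, 23, -1), … (2 more)
river cycle of g (length 12): (-10, 15, 9), (9, 21, -4), (-4, 19, 14), (14, 9, -9), (-9, 9, 14), (14, 19, -4), (-4, 21, 9), (9, 15, -10), (-10, 5, 14), (14, 23, -1), … (2 more)
cycles coincide ⇒ equivalent

yes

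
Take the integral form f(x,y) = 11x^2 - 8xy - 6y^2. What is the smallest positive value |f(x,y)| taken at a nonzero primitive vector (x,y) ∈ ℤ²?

descent: ρ → (-6,8,11)  [lands on river]
river: ρ → (11,14,-3)
river: ρ → (-3,16,6)
river: ρ → (6,8,-11)
river: ρ → (-11,14,3)
river: ρ → (3,16,-6)
closes: descent 1, river 6
min |a| on river = 3

3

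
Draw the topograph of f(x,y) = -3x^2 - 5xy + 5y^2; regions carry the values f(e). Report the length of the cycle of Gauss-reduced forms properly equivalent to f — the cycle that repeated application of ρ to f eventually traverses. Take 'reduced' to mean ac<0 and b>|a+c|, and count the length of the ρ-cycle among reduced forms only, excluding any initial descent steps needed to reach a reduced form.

D = 85, ⌊√D⌋ = 9
descent: ρ → (5,5,-3)  [lands on river]
river: ρ → (-3,7,3)
river: ρ → (3,5,-5)
river: ρ → (-5,5,3)
river: ρ → (3,7,-3)
river: ρ → (-3,5,5)
ρ-cycle length = 6 (tail of 1 descent step not counted)

6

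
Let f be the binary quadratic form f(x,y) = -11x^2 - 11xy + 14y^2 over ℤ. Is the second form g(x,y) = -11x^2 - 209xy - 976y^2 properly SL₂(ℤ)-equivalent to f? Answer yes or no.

D₁ = 737, D₂ = 737
river cycle of f (length 18): (14, 11, -11), (-11, 11, 14), (14, 17, -8), (-8, 15, 16), (16, 17, -7), (-7, 25, 4), (4, 23, -13), (-13, 3, 14), (14, 25, -2), (-2, 27, 1), … (8 more)
river cycle of g (length 18): (-11, 11, 14), (14, 17, -8), (-8, 15, 16), (16, 17, -7), (-7, 25, 4), (4, 23, -13), (-13, 3, 14), (14, 25, -2), (-2, 27, 1), (1, 27, -2), … (8 more)
cycles coincide ⇒ equivalent

yes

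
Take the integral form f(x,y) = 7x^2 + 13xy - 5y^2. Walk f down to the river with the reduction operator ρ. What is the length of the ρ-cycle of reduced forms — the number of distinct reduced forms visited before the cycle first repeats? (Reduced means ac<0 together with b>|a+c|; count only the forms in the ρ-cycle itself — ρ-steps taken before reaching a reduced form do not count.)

D = 309, ⌊√D⌋ = 17
river: ρ → (-5,17,1)
river: ρ → (1,17,-5)
river: ρ → (-5,13,7)
river: ρ → (7,15,-3)
river: ρ → (-3,15,7)
river: ρ → (7,13,-5)
ρ-cycle length = 6 (tail of 0 descent steps not counted)

6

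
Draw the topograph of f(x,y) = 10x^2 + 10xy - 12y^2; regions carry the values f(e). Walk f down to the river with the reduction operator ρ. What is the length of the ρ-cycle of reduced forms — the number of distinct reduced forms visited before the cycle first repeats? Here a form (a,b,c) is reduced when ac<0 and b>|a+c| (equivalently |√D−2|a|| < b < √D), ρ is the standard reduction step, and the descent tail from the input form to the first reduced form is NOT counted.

D = 580, ⌊√D⌋ = 24
river: ρ → (-12,14,8)
river: ρ → (8,18,-8)
river: ρ → (-8,14,12)
river: ρ → (12,10,-10)
river: ρ → (-10,10,12)
river: ρ → (12,14,-8)
river: ρ → (-8,18,8)
river: ρ → (8,14,-12)
river: ρ → (-12,10,10)
river: ρ → (10,10,-12)
ρ-cycle length = 10 (tail of 0 descent steps not counted)

10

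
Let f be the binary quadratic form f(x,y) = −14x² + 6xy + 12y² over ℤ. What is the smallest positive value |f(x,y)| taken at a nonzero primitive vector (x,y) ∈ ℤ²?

river: ρ → (12,18,-8)
river: ρ → (-8,14,16)
river: ρ → (16,18,-6)
river: ρ → (-6,18,16)
river: ρ → (16,14,-8)
river: ρ → (-8,18,12)
river: ρ → (12,6,-14)
river: ρ → (-14,22,4)
river: ρ → (4,26,-2)
river: ρ → (-2,26,4)
river: ρ → (4,22,-14)
river: ρ → (-14,6,12)
closes: descent 0, river 12
min |a| on river = 2

2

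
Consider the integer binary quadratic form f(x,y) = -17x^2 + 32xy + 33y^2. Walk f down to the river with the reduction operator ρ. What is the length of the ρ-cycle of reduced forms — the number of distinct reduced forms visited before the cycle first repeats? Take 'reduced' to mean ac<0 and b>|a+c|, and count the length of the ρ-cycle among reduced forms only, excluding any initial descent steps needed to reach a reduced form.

D = 3268, ⌊√D⌋ = 57
river: ρ → (33,34,-16)
river: ρ → (-16,30,37)
river: ρ → (37,44,-9)
river: ρ → (-9,46,32)
river: ρ → (32,18,-23)
river: ρ → (-23,28,27)
river: ρ → (27,26,-24)
river: ρ → (-24,22,29)
river: ρ → (29,36,-17)
river: ρ → (-17,32,33)
ρ-cycle length = 10 (tail of 0 descent steps not counted)

10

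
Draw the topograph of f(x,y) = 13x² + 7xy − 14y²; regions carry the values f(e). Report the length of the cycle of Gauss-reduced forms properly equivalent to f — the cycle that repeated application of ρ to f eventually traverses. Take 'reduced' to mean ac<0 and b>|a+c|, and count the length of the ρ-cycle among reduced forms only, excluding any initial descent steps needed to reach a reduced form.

D = 777, ⌊√D⌋ = 27
river: ρ → (-14,21,6)
river: ρ → (6,27,-2)
river: ρ → (-2,25,19)
river: ρ → (19,13,-8)
river: ρ → (-8,19,13)
river: ρ → (13,7,-14)
ρ-cycle length = 6 (tail of 0 descent steps not counted)

6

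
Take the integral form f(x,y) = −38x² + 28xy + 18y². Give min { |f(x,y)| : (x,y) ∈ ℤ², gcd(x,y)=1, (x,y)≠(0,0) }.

river: ρ → (18,44,-22)
river: ρ → (-22,44,18)
river: ρ → (18,28,-38)
river: ρ → (-38,48,8)
river: ρ → (8,48,-38)
river: ρ → (-38,28,18)
closes: descent 0, river 6
min |a| on river = 8

8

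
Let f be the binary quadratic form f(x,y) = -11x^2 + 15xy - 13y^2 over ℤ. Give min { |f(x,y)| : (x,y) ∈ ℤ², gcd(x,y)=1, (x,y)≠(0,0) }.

translate: b→7 (≡-15 mod 22), so (11,-15,13)→(11,7,9)
flip: (11,7,9)→(9,-7,11)
reduced (well bottom): (9,-7,11) with a≤c, −a<b≤a
well minimum |f| = |-9| = 9 (negative-definite)

9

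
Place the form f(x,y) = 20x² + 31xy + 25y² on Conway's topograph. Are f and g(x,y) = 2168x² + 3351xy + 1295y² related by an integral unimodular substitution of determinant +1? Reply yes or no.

D₁ = -1039, D₂ = -1039
f: translate: b→-9 (≡31 mod 40), so (20,31,25)→(20,-9,14)
f: flip: (20,-9,14)→(14,9,20)
f: reduced (well bottom): (14,9,20) with a≤c, −a<b≤a
g: translate: b→-985 (≡3351 mod 4336), so (2168,3351,1295)→(2168,-985,112)
g: flip: (2168,-985,112)→(112,985,2168)
g: translate: b→89 (≡985 mod 224), so (112,985,2168)→(112,89,20)
g: flip: (112,89,20)→(20,-89,112)
g: translate: b→-9 (≡-89 mod 40), so (20,-89,112)→(20,-9,14)
g: flip: (20,-9,14)→(14,9,20)
g: reduced (well bottom): (14,9,20) with a≤c, −a<b≤a
reduced forms (14, 9, 20) vs (14, 9, 20) ⇒ equivalent

yes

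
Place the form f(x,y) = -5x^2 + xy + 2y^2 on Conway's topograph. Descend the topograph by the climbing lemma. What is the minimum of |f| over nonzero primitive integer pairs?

descent: ρ → (2,3,-4)  [lands on river]
river: ρ → (-4,5,1)
river: ρ → (1,5,-4)
river: ρ → (-4,3,2)
river: ρ → (2,5,-2)
river: ρ → (-2,3,4)
river: ρ → (4,5,-1)
river: ρ → (-1,5,4)
river: ρ → (4,3,-2)
river: ρ → (-2,5,2)
closes: descent 1, river 10
min |a| on river = 1

1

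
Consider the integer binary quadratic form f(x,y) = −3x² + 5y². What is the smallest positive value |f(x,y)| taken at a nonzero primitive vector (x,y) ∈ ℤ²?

descent: ρ → (5,0,-3)
descent: ρ → (-3,6,2)  [lands on river]
river: ρ → (2,6,-3)
closes: descent 2, river 2
min |a| on river = 2

2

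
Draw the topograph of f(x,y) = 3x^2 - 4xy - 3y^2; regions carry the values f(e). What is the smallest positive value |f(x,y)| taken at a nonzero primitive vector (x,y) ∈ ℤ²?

descent: ρ → (-3,4,3)  [lands on river]
river: ρ → (3,2,-4)
river: ρ → (-4,6,1)
river: ρ → (1,6,-4)
river: ρ → (-4,2,3)
river: ρ → (3,4,-3)
river: ρ → (-3,2,4)
river: ρ → (4,6,-1)
river: ρ → (-1,6,4)
river: ρ → (4,2,-3)
closes: descent 1, river 10
min |a| on river = 1

1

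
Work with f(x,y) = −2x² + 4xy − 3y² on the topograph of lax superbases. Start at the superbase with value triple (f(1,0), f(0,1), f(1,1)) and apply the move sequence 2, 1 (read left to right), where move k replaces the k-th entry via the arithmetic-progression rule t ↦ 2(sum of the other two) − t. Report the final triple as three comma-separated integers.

start (-2,-3,-1) = (f(1,0),f(0,1),f(1,1))
replace slot 2: 2·((-2)+(-1)) − (-3) = -3 → (-2,-3,-1)
replace slot 1: 2·((-3)+(-1)) − (-2) = -6 → (-6,-3,-1)

-6,-3,-1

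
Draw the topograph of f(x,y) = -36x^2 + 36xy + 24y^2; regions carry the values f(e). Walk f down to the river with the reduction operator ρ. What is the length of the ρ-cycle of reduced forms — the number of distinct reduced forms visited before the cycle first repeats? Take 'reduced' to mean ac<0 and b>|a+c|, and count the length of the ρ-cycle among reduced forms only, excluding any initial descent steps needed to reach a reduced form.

D = 4752, ⌊√D⌋ = 68
river: ρ → (24,60,-12)
river: ρ → (-12,60,24)
river: ρ → (24,36,-36)
river: ρ → (-36,36,24)
ρ-cycle length = 4 (tail of 0 descent steps not counted)

4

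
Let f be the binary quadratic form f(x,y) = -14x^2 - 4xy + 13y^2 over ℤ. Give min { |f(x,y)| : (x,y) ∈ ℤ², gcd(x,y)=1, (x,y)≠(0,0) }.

descent: ρ → (13,4,-14)  [lands on river]
river: ρ → (-14,24,3)
river: ρ → (3,24,-14)
river: ρ → (-14,4,13)
river: ρ → (13,22,-5)
river: ρ → (-5,18,21)
river: ρ → (21,24,-2)
river: ρ → (-2,24,21)
river: ρ → (21,18,-5)
river: ρ → (-5,22,13)
closes: descent 1, river 10
min |a| on river = 2

2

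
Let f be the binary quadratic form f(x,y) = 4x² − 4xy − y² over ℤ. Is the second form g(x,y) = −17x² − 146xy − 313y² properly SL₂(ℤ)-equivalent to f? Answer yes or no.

D₁ = 32, D₂ = 32
river cycle of f (length 2): (-1, 4, 4), (4, 4, -1)
river cycle of g (length 2): (-1, 4, 4), (4, 4, -1)
cycles coincide ⇒ equivalent

yes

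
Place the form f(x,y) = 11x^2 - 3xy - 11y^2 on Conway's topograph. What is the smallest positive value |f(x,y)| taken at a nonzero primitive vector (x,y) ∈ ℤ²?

descent: ρ → (-11,3,11)  [lands on river]
river: ρ → (11,19,-3)
river: ρ → (-3,17,17)
river: ρ → (17,17,-3)
river: ρ → (-3,19,11)
river: ρ → (11,3,-11)
river: ρ → (-11,19,3)
river: ρ → (3,17,-17)
river: ρ → (-17,17,3)
river: ρ → (3,19,-11)
closes: descent 1, river 10
min |a| on river = 3

3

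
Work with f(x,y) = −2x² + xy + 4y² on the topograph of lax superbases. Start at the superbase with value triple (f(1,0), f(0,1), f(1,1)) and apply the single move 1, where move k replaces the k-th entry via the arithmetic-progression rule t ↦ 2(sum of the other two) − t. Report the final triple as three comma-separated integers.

start (-2,4,3) = (f(1,0),f(0,1),f(1,1))
replace slot 1: 2·(4+3) − (-2) = 16 → (16,4,3)

16,4,3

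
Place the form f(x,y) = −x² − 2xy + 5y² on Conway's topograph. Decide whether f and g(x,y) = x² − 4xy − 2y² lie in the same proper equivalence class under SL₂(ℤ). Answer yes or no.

D₁ = 24, D₂ = 24
river cycle of f (length 2): (-1, 4, 2), (2, 4, -1)
river cycle of g (length 2): (-2, 4, 1), (1, 4, -2)
cycles differ ⇒ inequivalent

no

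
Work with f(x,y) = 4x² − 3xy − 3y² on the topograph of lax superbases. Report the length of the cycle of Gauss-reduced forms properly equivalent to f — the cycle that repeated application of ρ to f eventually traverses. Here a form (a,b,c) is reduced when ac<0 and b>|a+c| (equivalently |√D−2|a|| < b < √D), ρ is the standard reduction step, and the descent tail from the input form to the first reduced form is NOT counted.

D = 57, ⌊√D⌋ = 7
descent: ρ → (-3,3,4)  [lands on river]
river: ρ → (4,5,-2)
river: ρ → (-2,7,1)
river: ρ → (1,7,-2)
river: ρ → (-2,5,4)
river: ρ → (4,3,-3)
ρ-cycle length = 6 (tail of 1 descent step not counted)

6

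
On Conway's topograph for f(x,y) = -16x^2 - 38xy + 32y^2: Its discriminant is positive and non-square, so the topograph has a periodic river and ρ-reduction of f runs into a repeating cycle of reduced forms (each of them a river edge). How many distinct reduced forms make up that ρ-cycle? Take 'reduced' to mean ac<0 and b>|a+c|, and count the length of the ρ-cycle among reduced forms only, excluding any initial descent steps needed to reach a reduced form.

D = 3492, ⌊√D⌋ = 59
descent: ρ → (32,38,-16)  [lands on river]
river: ρ → (-16,58,2)
river: ρ → (2,58,-16)
river: ρ → (-16,38,32)
river: ρ → (32,26,-22)
river: ρ → (-22,18,36)
river: ρ → (36,54,-4)
river: ρ → (-4,58,8)
river: ρ → (8,54,-18)
river: ρ → (-18,54,8)
river: ρ → (8,58,-4)
river: ρ → (-4,54,36)
river: ρ → (36,18,-22)
river: ρ → (-22,26,32)
ρ-cycle length = 14 (tail of 1 descent step not counted)

14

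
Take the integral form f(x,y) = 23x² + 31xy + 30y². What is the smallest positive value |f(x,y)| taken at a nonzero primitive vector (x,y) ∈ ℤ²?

translate: b→-15 (≡31 mod 46), so (23,31,30)→(23,-15,22)
flip: (23,-15,22)→(22,15,23)
reduced (well bottom): (22,15,23) with a≤c, −a<b≤a
well minimum = a = 22

22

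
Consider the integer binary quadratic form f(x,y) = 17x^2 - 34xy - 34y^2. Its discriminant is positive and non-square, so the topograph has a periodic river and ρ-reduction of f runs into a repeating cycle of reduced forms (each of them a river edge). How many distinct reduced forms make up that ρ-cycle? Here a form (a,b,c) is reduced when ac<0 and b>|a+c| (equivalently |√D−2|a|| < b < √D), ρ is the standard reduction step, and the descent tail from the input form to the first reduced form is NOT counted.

D = 3468, ⌊√D⌋ = 58
descent: ρ → (-34,34,17)  [lands on river]
river: ρ → (17,34,-34)
ρ-cycle length = 2 (tail of 1 descent step not counted)

2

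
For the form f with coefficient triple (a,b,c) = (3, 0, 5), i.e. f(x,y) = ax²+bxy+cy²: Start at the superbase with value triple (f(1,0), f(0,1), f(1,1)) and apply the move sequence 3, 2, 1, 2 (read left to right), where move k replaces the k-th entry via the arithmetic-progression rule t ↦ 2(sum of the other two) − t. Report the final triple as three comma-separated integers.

start (3,5,8) = (f(1,0),f(0,1),f(1,1))
replace slot 3: 2·(3+5) − 8 = 8 → (3,5,8)
replace slot 2: 2·(3+8) − 5 = 17 → (3,17,8)
replace slot 1: 2·(17+8) − 3 = 47 → (47,17,8)
replace slot 2: 2·(47+8) − 17 = 93 → (47,93,8)

47,93,8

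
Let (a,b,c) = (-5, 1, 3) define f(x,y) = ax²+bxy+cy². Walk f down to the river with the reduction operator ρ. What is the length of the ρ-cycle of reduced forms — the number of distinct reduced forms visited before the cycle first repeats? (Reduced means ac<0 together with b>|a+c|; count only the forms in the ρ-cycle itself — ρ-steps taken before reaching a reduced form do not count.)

D = 61, ⌊√D⌋ = 7
descent: ρ → (3,5,-3)  [lands on river]
river: ρ → (-3,7,1)
river: ρ → (1,7,-3)
river: ρ → (-3,5,3)
river: ρ → (3,7,-1)
river: ρ → (-1,7,3)
ρ-cycle length = 6 (tail of 1 descent step not counted)

6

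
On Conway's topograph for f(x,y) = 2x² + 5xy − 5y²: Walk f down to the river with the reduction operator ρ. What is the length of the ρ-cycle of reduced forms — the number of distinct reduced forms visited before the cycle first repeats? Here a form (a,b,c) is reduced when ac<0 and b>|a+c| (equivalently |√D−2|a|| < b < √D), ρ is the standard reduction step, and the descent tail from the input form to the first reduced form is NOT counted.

D = 65, ⌊√D⌋ = 8
river: ρ → (-5,5,2)
river: ρ → (2,7,-2)
river: ρ → (-2,5,5)
river: ρ → (5,5,-2)
river: ρ → (-2,7,2)
river: ρ → (2,5,-5)
ρ-cycle length = 6 (tail of 0 descent steps not counted)

6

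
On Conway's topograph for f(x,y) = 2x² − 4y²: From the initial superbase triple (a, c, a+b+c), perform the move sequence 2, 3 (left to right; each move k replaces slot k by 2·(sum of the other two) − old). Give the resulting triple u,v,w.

start (2,-4,-2) = (f(1,0),f(0,1),f(1,1))
replace slot 2: 2·(2+(-2)) − (-4) = 4 → (2,4,-2)
replace slot 3: 2·(2+4) − (-2) = 14 → (2,4,14)

2,4,14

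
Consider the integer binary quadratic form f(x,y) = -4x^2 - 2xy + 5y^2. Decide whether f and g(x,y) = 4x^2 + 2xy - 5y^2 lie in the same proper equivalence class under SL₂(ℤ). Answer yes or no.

D₁ = 84, D₂ = 84
river cycle of f (length 6): (5, 2, -4), (-4, 6, 3), (3, 6, -4), (-4, 2, 5), (5, 8, -1), (-1, 8, 5)
river cycle of g (length 6): (-5, 8, 1), (1, 8, -5), (-5, 2, 4), (4, 6, -3), (-3, 6, 4), (4, 2, -5)
cycles differ ⇒ inequivalent

no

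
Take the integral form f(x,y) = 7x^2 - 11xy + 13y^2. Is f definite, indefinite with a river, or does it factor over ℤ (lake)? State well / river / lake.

D = b²−4ac = (-11)² − 4·7·13 = -243
D < 0 ⇒ definite ⇒ every region one sign ⇒ single well

well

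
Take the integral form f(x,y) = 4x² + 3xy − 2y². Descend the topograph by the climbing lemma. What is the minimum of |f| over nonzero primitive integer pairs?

river: ρ → (-2,5,2)
river: ρ → (2,3,-4)
river: ρ → (-4,5,1)
river: ρ → (1,5,-4)
river: ρ → (-4,3,2)
river: ρ → (2,5,-2)
river: ρ → (-2,3,4)
river: ρ → (4,5,-1)
river: ρ → (-1,5,4)
river: ρ → (4,3,-2)
closes: descent 0, river 10
min |a| on river = 1

1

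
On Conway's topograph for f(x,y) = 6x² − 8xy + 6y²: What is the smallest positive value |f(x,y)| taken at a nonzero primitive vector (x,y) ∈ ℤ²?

translate: b→4 (≡-8 mod 12), so (6,-8,6)→(6,4,4)
flip: (6,4,4)→(4,-4,6)
translate: b→4 (≡-4 mod 8), so (4,-4,6)→(4,4,6)
reduced (well bottom): (4,4,6) with a≤c, −a<b≤a
well minimum = a = 4

4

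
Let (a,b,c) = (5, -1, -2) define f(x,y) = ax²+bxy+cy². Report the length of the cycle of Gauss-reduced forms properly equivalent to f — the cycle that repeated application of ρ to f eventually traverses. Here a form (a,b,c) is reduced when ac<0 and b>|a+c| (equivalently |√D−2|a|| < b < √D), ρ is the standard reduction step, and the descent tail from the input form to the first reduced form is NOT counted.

D = 41, ⌊√D⌋ = 6
descent: ρ → (-2,5,2)  [lands on river]
river: ρ → (2,3,-4)
river: ρ → (-4,5,1)
river: ρ → (1,5,-4)
river: ρ → (-4,3,2)
river: ρ → (2,5,-2)
river: ρ → (-2,3,4)
river: ρ → (4,5,-1)
river: ρ → (-1,5,4)
river: ρ → (4,3,-2)
ρ-cycle length = 10 (tail of 1 descent step not counted)

10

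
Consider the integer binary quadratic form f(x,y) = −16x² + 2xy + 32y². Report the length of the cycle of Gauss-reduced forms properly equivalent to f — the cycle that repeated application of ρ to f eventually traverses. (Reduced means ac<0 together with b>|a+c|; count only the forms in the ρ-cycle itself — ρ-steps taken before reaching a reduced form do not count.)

D = 2052, ⌊√D⌋ = 45
descent: ρ → (32,-2,-16)
descent: ρ → (-16,34,14)  [lands on river]
river: ρ → (14,22,-28)
river: ρ → (-28,34,8)
river: ρ → (8,30,-36)
river: ρ → (-36,42,2)
river: ρ → (2,42,-36)
river: ρ → (-36,30,8)
river: ρ → (8,34,-28)
river: ρ → (-28,22,14)
river: ρ → (14,34,-16)
river: ρ → (-16,30,18)
river: ρ → (18,42,-4)
river: ρ → (-4,38,38)
river: ρ → (38,38,-4)
river: ρ → (-4,42,18)
river: ρ → (18,30,-16)
ρ-cycle length = 16 (tail of 2 descent steps not counted)

16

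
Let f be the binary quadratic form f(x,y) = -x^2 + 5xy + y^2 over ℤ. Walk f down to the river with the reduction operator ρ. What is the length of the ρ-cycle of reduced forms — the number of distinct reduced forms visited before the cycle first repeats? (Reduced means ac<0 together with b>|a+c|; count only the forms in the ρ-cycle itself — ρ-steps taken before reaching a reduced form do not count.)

D = 29, ⌊√D⌋ = 5
river: ρ → (1,5,-1)
river: ρ → (-1,5,1)
ρ-cycle length = 2 (tail of 0 descent steps not counted)

2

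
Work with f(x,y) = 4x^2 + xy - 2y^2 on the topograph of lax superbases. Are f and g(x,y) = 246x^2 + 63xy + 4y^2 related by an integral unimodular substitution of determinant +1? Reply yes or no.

D₁ = 33, D₂ = 33
river cycle of f (length 4): (-2, 3, 3), (3, 3, -2), (-2, 5, 1), (1, 5, -2)
river cycle of g (length 4): (-2, 3, 3), (3, 3, -2), (-2, 5, 1), (1, 5, -2)
cycles coincide ⇒ equivalent

yes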